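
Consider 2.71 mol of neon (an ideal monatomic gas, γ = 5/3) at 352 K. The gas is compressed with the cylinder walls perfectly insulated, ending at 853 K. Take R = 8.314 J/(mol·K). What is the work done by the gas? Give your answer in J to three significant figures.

W ≈ -16900 J

Adiabatic ⇒ Q = 0, so W_by = −ΔU = nCᵥ(T₁ − T₂).
Cᵥ = 3R/2 = 12.47 J/(mol·K).
W = (2.71)(12.47)(352 − 853) = -16932 J.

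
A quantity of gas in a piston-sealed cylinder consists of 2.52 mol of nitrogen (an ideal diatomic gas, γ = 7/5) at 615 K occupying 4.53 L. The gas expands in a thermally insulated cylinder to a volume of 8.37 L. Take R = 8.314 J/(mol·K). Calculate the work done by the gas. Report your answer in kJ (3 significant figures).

W ≈ 7.01 kJ

Adiabatic: TV^(γ−1) = const with γ = 7/5.
T₂ = T₁ (V₁/V₂)^(γ−1) = 615 × (4.53/8.37)^0.4 = 615 × 0.7823 = 481.1 K.
W_by = nCᵥ(T₁ − T₂) = (2.52)(20.79)(615 − 481.1) = 7014 J.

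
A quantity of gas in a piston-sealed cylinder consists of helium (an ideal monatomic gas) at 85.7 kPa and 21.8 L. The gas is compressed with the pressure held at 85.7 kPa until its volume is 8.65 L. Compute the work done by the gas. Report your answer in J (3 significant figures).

W ≈ -1130 J

Isobaric: W = P ΔV.
W = (85.7 kPa)(8.65 − 21.8 L) = (85.7)(-13.15) = -1127 J.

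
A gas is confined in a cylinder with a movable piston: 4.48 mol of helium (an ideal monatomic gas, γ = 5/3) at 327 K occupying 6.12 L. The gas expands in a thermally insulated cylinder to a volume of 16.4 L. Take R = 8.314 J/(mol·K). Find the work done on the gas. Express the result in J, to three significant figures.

Adiabatic: TV^(γ−1) = const with γ = 5/3.
T₂ = T₁ (V₁/V₂)^(γ−1) = 327 × (6.12/16.4)^0.667 = 327 × 0.5183 = 169.5 K.
W_by = nCᵥ(T₁ − T₂) = (4.48)(12.47)(327 − 169.5) = 8800 J.
Work on gas = −W_by = -8800 J.

W ≈ -8800 J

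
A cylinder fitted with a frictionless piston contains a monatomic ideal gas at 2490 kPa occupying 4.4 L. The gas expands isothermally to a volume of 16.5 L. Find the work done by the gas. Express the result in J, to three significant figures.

W ≈ 14500 J

Isothermal: W = nRT ln(V₂/V₁) = P₁V₁ ln(V₂/V₁).
P₁V₁ = (2490 kPa)(4.4 L) = 10956 J.
W = 10956 × ln(16.5/4.4) = 10956 × 1.322
W_by_gas = 14481 J.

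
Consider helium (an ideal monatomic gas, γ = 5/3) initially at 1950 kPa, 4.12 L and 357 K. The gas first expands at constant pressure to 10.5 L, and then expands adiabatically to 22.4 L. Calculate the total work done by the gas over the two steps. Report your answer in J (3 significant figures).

W_total ≈ 24600 J

Step 1 (isobaric): W = PΔV = (1950 kPa)(10.5 − 4.12 L) = 12441 J.
After step 1: P = 1950 kPa, V = 10.5 L, T = 909.8 K.
Step 2 (adiabatic): W = (P₁V₁ − P₂V₂)/(γ−1) = (20475 − 12355)/0.667 = 12180 J.
W_total = 12441 + 12180 = 24621 J.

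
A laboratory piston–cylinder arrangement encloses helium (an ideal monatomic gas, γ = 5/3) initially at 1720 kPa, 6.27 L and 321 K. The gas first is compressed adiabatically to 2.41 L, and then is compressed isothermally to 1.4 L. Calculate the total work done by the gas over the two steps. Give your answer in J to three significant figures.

Step 1 (adiabatic): W = (P₁V₁ − P₂V₂)/(γ−1) = (10784 − 20400)/0.667 = -14423 J.
After step 1: P = 8465 kPa, V = 2.41 L, T = 607.2 K.
Step 2 (isothermal): W = P₁V₁ ln(V₂/V₁) = (20400) ln(1.4/2.41) = -11080 J.
W_total = -14423 − 11080 = -25504 J.

W_total ≈ -25500 J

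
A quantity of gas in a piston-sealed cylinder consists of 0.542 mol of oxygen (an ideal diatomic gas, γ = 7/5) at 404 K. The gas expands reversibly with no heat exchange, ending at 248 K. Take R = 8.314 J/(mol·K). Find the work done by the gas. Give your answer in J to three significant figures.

W ≈ 1760 J

Adiabatic ⇒ Q = 0, so W_by = −ΔU = nCᵥ(T₁ − T₂).
Cᵥ = 5R/2 = 20.79 J/(mol·K).
W = (0.542)(20.79)(404 − 248) = 1757 J.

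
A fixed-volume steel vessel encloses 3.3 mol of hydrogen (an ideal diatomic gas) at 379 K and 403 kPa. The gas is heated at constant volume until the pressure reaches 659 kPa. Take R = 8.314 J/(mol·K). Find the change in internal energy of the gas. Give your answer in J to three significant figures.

Constant volume ⇒ W = 0, so Q = ΔU = nCᵥΔT with Cᵥ = 5R/2 = 20.79 J/(mol·K).
At constant V, T₂/T₁ = P₂/P₁ ⇒ ΔT = T₁(P₂/P₁ − 1) = 379·(659/403 − 1) = 240.8 K.
ΔU = (3.3)(20.79)(240.8) = 16513 J.

ΔU ≈ 16500 J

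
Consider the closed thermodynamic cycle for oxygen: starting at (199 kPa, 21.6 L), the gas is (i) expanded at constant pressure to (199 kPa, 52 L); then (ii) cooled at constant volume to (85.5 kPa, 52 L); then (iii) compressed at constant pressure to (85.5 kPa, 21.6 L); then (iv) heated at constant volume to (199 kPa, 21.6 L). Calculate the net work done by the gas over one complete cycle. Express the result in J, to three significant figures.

W_net ≈ 3450 J

Constant-volume legs do no work.
W(i) = (199)(52 − 21.6) = 6050 J; W(iii) = (85.5)(21.6 − 52) = -2599 J.
W_net = 6050 − 2599 = 3450 J (the clockwise enclosed area).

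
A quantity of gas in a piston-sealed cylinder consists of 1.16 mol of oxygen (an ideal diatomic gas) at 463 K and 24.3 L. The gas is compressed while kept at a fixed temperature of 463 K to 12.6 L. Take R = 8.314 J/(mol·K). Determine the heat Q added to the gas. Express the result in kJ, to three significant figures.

Isothermal ⇒ ΔU = 0, so Q = W = nRT ln(V₂/V₁).
Q = (1.16)(8.314)(463) ln(12.6/24.3) = 4465 × -0.6568 = -2933 J.

Q ≈ -2.93 kJ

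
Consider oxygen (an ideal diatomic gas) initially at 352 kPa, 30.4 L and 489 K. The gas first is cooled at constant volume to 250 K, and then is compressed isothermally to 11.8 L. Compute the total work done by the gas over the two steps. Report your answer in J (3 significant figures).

Step 1 (isochoric): W = 0 (constant volume).
After step 1: P = 180 kPa (V unchanged).
Step 2 (isothermal): W = P₁V₁ ln(V₂/V₁) = (5471) ln(11.8/30.4) = -5177 J.
W_total = 0 − 5177 = -5177 J.

W_total ≈ -5180 J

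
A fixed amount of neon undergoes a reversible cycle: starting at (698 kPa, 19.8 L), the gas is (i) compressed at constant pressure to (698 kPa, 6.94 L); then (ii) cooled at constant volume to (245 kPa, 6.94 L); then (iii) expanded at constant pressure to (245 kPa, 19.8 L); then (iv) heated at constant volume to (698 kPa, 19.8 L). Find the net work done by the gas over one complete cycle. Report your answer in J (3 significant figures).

W_net ≈ -5830 J

Constant-volume legs do no work.
W(i) = (698)(6.94 − 19.8) = -8976 J; W(iii) = (245)(19.8 − 6.94) = 3151 J.
W_net = -8976 + 3151 = -5826 J (the counter-clockwise enclosed area).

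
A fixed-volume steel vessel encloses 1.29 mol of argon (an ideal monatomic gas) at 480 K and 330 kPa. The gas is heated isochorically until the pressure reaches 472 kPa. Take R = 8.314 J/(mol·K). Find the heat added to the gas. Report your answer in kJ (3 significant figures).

Q ≈ 3.32 kJ

Constant volume ⇒ W = 0, so Q = ΔU = nCᵥΔT with Cᵥ = 3R/2 = 12.47 J/(mol·K).
At constant V, T₂/T₁ = P₂/P₁ ⇒ ΔT = T₁(P₂/P₁ − 1) = 480·(472/330 − 1) = 206.5 K.
ΔU = (1.29)(12.47)(206.5) = 3323 J.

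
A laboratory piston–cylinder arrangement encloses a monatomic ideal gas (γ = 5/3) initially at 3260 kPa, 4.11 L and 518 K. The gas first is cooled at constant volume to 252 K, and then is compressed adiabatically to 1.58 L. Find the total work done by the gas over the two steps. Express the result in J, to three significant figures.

W_total ≈ -8720 J

Step 1 (isochoric): W = 0 (constant volume).
After step 1: P = 1586 kPa (V unchanged).
Step 2 (adiabatic): W = (P₁V₁ − P₂V₂)/(γ−1) = (6518 − 12329)/0.667 = -8716 J.
W_total = 0 − 8716 = -8716 J.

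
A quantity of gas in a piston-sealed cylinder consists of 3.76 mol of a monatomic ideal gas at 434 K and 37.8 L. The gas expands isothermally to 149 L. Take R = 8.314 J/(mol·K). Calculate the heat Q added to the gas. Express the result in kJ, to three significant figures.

Q ≈ 18.6 kJ

Isothermal ⇒ ΔU = 0, so Q = W = nRT ln(V₂/V₁).
Q = (3.76)(8.314)(434) ln(149/37.8) = 13567 × 1.372 = 18609 J.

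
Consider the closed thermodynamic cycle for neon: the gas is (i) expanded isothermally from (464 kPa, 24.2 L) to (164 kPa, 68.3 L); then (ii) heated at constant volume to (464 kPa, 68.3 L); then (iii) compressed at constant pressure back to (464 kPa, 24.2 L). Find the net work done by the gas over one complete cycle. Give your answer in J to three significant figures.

Leg (i): W = PᵢVᵢ ln(V_f/Vᵢ) = (11229) ln(68.3/24.2) = 11651 J.
Leg (ii): W = 0.
Leg (iii): W = PΔV = (464)(24.2 − 68.3) = -20462 J.
W_net = 11651 − 20462 = -8812 J.

W_net ≈ -8810 J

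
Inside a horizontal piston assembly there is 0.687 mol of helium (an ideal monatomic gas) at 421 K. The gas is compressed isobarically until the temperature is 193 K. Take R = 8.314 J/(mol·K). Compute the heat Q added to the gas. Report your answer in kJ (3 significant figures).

Isobaric: W = nRΔT = (0.687)(8.314)(-228) = -1302 J.
ΔU = nCᵥΔT with Cᵥ = 3R/2: ΔU = (0.687)(12.47)(-228) = -1953 J.
Q = ΔU + W = -1953 − 1302 = -3256 J.

Q ≈ -3.26 kJ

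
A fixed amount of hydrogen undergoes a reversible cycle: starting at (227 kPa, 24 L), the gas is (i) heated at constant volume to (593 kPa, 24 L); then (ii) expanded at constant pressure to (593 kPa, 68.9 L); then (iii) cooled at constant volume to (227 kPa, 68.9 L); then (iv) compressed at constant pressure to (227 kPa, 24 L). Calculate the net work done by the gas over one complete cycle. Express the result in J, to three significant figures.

W_net ≈ 16400 J

Constant-volume legs do no work.
W(ii) = (593)(68.9 − 24) = 26626 J; W(iv) = (227)(24 − 68.9) = -10192 J.
W_net = 26626 − 10192 = 16433 J (the clockwise enclosed area).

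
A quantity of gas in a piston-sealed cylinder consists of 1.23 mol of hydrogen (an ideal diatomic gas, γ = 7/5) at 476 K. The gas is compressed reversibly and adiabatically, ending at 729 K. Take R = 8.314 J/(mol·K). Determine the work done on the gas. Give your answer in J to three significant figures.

W ≈ 6470 J

Adiabatic ⇒ Q = 0, so W_by = −ΔU = nCᵥ(T₁ − T₂).
Cᵥ = 5R/2 = 20.79 J/(mol·K).
W = (1.23)(20.79)(476 − 729) = -6468 J.
Work on gas = −W_by = 6468 J.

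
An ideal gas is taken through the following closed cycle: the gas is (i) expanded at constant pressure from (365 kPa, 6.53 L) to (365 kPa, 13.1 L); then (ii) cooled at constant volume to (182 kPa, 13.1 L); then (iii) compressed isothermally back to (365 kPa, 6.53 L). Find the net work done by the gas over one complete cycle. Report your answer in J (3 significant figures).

Leg (i): W = PΔV = (365)(13.1 − 6.53) = 2398 J.
Leg (ii): W = 0.
Leg (iii): W = PᵢVᵢ ln(V_f/Vᵢ) = (2384) ln(6.53/13.1) = -1660 J.
W_net = 2398 − 1660 = 738.2 J.

W_net ≈ 738 J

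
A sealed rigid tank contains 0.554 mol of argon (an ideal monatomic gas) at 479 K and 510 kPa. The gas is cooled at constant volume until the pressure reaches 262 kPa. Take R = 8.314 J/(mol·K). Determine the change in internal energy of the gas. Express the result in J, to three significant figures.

Constant volume ⇒ W = 0, so Q = ΔU = nCᵥΔT with Cᵥ = 3R/2 = 12.47 J/(mol·K).
At constant V, T₂/T₁ = P₂/P₁ ⇒ ΔT = T₁(P₂/P₁ − 1) = 479·(262/510 − 1) = -232.9 K.
ΔU = (0.554)(12.47)(-232.9) = -1609 J.

ΔU ≈ -1610 J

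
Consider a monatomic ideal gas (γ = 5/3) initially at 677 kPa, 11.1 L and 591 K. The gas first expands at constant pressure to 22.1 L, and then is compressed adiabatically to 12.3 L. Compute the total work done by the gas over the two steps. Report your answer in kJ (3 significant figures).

W_total ≈ -3.28 kJ

Step 1 (isobaric): W = PΔV = (677 kPa)(22.1 − 11.1 L) = 7447 J.
After step 1: P = 677 kPa, V = 22.1 L, T = 1177 K.
Step 2 (adiabatic): W = (P₁V₁ − P₂V₂)/(γ−1) = (14962 − 22113)/0.667 = -10726 J.
W_total = 7447 − 10726 = -3279 J.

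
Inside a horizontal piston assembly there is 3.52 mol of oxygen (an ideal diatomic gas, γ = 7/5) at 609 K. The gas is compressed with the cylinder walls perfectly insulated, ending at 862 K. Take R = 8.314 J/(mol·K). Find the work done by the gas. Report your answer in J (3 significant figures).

W ≈ -18500 J

Adiabatic ⇒ Q = 0, so W_by = −ΔU = nCᵥ(T₁ − T₂).
Cᵥ = 5R/2 = 20.79 J/(mol·K).
W = (3.52)(20.79)(609 − 862) = -18510 J.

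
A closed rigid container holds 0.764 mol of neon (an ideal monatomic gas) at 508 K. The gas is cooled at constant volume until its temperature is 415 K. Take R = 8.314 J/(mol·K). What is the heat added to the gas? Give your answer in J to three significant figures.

Q ≈ -886 J

Constant volume ⇒ W = 0, so Q = ΔU = nCᵥΔT with Cᵥ = 3R/2 = 12.47 J/(mol·K).
ΔU = (0.764)(12.47)(415 − 508) = -886.1 J.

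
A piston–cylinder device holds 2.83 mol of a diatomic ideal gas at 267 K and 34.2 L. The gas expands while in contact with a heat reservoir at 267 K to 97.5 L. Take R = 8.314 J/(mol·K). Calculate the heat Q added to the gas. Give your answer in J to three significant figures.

Isothermal ⇒ ΔU = 0, so Q = W = nRT ln(V₂/V₁).
Q = (2.83)(8.314)(267) ln(97.5/34.2) = 6282 × 1.048 = 6581 J.

Q ≈ 6580 J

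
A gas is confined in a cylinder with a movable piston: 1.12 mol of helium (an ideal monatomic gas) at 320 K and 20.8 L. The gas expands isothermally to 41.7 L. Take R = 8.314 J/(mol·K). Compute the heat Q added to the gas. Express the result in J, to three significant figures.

Isothermal ⇒ ΔU = 0, so Q = W = nRT ln(V₂/V₁).
Q = (1.12)(8.314)(320) ln(41.7/20.8) = 2980 × 0.6955 = 2073 J.

Q ≈ 2070 J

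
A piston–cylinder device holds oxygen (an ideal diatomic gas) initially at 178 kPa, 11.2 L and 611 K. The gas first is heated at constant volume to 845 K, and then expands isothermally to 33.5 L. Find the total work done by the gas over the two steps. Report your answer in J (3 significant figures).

Step 1 (isochoric): W = 0 (constant volume).
After step 1: P = 246.2 kPa (V unchanged).
Step 2 (isothermal): W = P₁V₁ ln(V₂/V₁) = (2757) ln(33.5/11.2) = 3021 J.
W_total = 0 + 3021 = 3021 J.

W_total ≈ 3020 J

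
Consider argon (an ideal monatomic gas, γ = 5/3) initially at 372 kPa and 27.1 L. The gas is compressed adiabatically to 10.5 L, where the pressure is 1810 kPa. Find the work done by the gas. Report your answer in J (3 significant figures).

W ≈ -13400 J

Adiabatic: W = (P₁V₁ − P₂V₂)/(γ − 1) with γ = 5/3.
P₁V₁ = 10081 J, P₂V₂ = 19005 J.
W = (10081 − 19005) / 0.6667 = -13386 J.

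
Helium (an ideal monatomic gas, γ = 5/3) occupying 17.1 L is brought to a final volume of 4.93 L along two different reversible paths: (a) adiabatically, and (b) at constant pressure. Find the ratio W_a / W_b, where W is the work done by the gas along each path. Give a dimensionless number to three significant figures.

W_a / W_b ≈ 2.72

Path (a) adiabatic: W = P₁V₁(1 − (V₁/V₂)^(γ−1))/(γ−1) → W_a/(P₁V₁) = -1.937.
Path (b) isobaric: W = P₁(V₂ − V₁) → W_b/(P₁V₁) = -0.7117.
W_a / W_b = -1.937 / -0.7117 = 2.722.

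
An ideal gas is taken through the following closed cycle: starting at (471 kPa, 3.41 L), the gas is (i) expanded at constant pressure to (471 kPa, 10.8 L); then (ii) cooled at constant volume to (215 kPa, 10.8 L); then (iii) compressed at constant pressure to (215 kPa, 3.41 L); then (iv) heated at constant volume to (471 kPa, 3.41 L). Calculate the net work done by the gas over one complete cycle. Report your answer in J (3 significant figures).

W_net ≈ 1890 J

Constant-volume legs do no work.
W(i) = (471)(10.8 − 3.41) = 3481 J; W(iii) = (215)(3.41 − 10.8) = -1589 J.
W_net = 3481 − 1589 = 1892 J (the clockwise enclosed area).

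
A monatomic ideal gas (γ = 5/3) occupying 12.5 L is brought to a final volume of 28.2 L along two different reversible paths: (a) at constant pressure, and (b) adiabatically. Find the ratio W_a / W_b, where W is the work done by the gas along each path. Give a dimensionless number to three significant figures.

W_a / W_b ≈ 2.00

Path (a) isobaric: W = P₁(V₂ − V₁) → W_a/(P₁V₁) = 1.256.
Path (b) adiabatic: W = P₁V₁(1 − (V₁/V₂)^(γ−1))/(γ−1) → W_b/(P₁V₁) = 0.628.
W_a / W_b = 1.256 / 0.628 = 2.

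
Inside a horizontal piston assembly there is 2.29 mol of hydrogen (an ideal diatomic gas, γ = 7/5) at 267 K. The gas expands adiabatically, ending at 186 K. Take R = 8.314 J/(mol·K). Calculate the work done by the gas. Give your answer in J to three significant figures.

Adiabatic ⇒ Q = 0, so W_by = −ΔU = nCᵥ(T₁ − T₂).
Cᵥ = 5R/2 = 20.79 J/(mol·K).
W = (2.29)(20.79)(267 − 186) = 3855 J.

W ≈ 3860 J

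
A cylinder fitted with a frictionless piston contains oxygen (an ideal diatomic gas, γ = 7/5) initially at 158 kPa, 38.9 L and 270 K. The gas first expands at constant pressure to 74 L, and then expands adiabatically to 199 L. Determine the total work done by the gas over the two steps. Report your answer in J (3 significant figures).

W_total ≈ 15100 J

Step 1 (isobaric): W = PΔV = (158 kPa)(74 − 38.9 L) = 5546 J.
After step 1: P = 158 kPa, V = 74 L, T = 513.6 K.
Step 2 (adiabatic): W = (P₁V₁ − P₂V₂)/(γ−1) = (11692 − 7871)/0.4 = 9552 J.
W_total = 5546 + 9552 = 15098 J.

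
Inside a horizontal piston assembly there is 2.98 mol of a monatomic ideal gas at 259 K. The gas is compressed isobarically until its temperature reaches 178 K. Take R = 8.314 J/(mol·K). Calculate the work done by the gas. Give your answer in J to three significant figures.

Isobaric: W = P ΔV = nR ΔT.
W = (2.98)(8.314)(178 − 259) = -2007 J.

W ≈ -2010 J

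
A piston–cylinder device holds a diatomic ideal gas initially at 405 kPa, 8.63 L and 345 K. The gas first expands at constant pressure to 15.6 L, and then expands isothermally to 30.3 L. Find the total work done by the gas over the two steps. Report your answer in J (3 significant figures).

Step 1 (isobaric): W = PΔV = (405 kPa)(15.6 − 8.63 L) = 2823 J.
After step 1: P = 405 kPa, V = 15.6 L, T = 623.6 K.
Step 2 (isothermal): W = P₁V₁ ln(V₂/V₁) = (6318) ln(30.3/15.6) = 4194 J.
W_total = 2823 + 4194 = 7017 J.

W_total ≈ 7020 J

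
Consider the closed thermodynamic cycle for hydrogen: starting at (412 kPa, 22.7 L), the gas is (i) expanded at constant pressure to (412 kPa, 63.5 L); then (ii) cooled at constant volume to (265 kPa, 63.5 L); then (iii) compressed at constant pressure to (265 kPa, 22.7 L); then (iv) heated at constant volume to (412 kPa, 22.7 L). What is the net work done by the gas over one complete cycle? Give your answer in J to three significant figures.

W_net ≈ 6000 J

Constant-volume legs do no work.
W(i) = (412)(63.5 − 22.7) = 16810 J; W(iii) = (265)(22.7 − 63.5) = -10812 J.
W_net = 16810 − 10812 = 5998 J (the clockwise enclosed area).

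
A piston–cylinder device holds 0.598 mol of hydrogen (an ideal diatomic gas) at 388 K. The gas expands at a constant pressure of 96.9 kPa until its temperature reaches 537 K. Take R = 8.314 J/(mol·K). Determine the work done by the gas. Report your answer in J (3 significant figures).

Isobaric: W = P ΔV = nR ΔT.
W = (0.598)(8.314)(537 − 388) = 740.8 J.

W ≈ 741 J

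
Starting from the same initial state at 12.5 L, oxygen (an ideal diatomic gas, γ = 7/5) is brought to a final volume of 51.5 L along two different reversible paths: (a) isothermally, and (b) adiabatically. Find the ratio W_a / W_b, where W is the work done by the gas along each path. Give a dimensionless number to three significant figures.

W_a / W_b ≈ 1.31

Path (a) isothermal: W = P₁V₁ ln(V₂/V₁) → W_a/(P₁V₁) = 1.416.
Path (b) adiabatic: W = P₁V₁(1 − (V₁/V₂)^(γ−1))/(γ−1) → W_b/(P₁V₁) = 1.081.
W_a / W_b = 1.416 / 1.081 = 1.31.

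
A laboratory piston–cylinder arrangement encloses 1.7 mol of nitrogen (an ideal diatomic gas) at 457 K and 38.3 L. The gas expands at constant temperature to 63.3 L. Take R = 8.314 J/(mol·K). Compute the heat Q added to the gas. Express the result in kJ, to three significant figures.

Isothermal ⇒ ΔU = 0, so Q = W = nRT ln(V₂/V₁).
Q = (1.7)(8.314)(457) ln(63.3/38.3) = 6459 × 0.5024 = 3245 J.

Q ≈ 3.25 kJ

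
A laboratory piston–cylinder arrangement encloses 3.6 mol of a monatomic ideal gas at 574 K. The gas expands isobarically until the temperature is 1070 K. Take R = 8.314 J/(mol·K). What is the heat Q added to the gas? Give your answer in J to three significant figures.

Q ≈ 37100 J

Isobaric: W = nRΔT = (3.6)(8.314)(496) = 14845 J.
ΔU = nCᵥΔT with Cᵥ = 3R/2: ΔU = (3.6)(12.47)(496) = 22268 J.
Q = ΔU + W = 22268 + 14845 = 37114 J.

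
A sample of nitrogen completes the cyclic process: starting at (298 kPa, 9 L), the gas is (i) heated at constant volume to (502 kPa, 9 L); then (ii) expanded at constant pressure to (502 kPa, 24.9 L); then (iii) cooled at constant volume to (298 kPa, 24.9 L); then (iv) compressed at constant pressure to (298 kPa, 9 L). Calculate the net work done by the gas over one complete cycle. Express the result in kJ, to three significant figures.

W_net ≈ 3.24 kJ

Constant-volume legs do no work.
W(ii) = (502)(24.9 − 9) = 7982 J; W(iv) = (298)(9 − 24.9) = -4738 J.
W_net = 7982 − 4738 = 3244 J (the clockwise enclosed area).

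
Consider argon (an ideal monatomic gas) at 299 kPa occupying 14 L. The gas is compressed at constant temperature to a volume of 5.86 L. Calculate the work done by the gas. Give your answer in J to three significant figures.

W ≈ -3650 J

Isothermal: W = nRT ln(V₂/V₁) = P₁V₁ ln(V₂/V₁).
P₁V₁ = (299 kPa)(14 L) = 4186 J.
W = 4186 × ln(5.86/14) = 4186 × -0.8709
W_by_gas = -3646 J.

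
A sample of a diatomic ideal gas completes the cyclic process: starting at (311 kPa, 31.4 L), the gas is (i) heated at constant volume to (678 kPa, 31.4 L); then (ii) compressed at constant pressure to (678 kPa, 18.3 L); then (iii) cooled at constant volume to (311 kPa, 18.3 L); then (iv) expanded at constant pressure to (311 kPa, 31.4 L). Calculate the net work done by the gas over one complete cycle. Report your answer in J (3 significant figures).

W_net ≈ -4810 J

Constant-volume legs do no work.
W(ii) = (678)(18.3 − 31.4) = -8882 J; W(iv) = (311)(31.4 − 18.3) = 4074 J.
W_net = -8882 + 4074 = -4808 J (the counter-clockwise enclosed area).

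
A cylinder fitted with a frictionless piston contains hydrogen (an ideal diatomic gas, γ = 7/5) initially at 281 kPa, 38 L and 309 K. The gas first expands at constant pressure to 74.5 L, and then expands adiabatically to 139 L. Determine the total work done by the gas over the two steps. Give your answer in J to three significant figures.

W_total ≈ 21800 J

Step 1 (isobaric): W = PΔV = (281 kPa)(74.5 − 38 L) = 10256 J.
After step 1: P = 281 kPa, V = 74.5 L, T = 605.8 K.
Step 2 (adiabatic): W = (P₁V₁ − P₂V₂)/(γ−1) = (20934 − 16312)/0.4 = 11555 J.
W_total = 10256 + 11555 = 21812 J.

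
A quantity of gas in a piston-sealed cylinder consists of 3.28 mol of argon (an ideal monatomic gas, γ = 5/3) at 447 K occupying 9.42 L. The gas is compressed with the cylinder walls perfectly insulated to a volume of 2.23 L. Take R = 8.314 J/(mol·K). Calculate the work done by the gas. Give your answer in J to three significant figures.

Adiabatic: TV^(γ−1) = const with γ = 5/3.
T₂ = T₁ (V₁/V₂)^(γ−1) = 447 × (9.42/2.23)^0.667 = 447 × 2.613 = 1168 K.
W_by = nCᵥ(T₁ − T₂) = (3.28)(12.47)(447 − 1168) = -29496 J.

W ≈ -29500 J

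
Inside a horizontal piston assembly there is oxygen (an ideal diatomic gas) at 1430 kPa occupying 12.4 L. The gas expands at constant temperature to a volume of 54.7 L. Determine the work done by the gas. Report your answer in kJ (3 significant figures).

Isothermal: W = nRT ln(V₂/V₁) = P₁V₁ ln(V₂/V₁).
P₁V₁ = (1430 kPa)(12.4 L) = 17732 J.
W = 17732 × ln(54.7/12.4) = 17732 × 1.484
W_by_gas = 26317 J.

W ≈ 26.3 kJ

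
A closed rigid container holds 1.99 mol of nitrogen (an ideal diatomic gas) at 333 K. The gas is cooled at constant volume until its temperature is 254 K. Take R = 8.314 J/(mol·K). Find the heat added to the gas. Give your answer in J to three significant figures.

Constant volume ⇒ W = 0, so Q = ΔU = nCᵥΔT with Cᵥ = 5R/2 = 20.79 J/(mol·K).
ΔU = (1.99)(20.79)(254 − 333) = -3268 J.

Q ≈ -3270 J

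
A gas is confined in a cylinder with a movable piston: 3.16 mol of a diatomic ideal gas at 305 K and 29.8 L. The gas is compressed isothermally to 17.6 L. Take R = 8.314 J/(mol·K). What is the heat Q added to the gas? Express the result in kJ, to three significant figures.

Q ≈ -4.22 kJ

Isothermal ⇒ ΔU = 0, so Q = W = nRT ln(V₂/V₁).
Q = (3.16)(8.314)(305) ln(17.6/29.8) = 8013 × -0.5266 = -4220 J.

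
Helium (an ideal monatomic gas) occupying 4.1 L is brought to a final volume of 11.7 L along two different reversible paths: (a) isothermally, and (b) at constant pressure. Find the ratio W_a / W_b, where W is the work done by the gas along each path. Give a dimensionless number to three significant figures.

W_a / W_b ≈ 0.566

Path (a) isothermal: W = P₁V₁ ln(V₂/V₁) → W_a/(P₁V₁) = 1.049.
Path (b) isobaric: W = P₁(V₂ − V₁) → W_b/(P₁V₁) = 1.854.
W_a / W_b = 1.049 / 1.854 = 0.5657.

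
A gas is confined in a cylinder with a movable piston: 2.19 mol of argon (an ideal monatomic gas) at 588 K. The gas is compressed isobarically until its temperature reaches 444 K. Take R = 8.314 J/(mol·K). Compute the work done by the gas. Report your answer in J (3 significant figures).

Isobaric: W = P ΔV = nR ΔT.
W = (2.19)(8.314)(444 − 588) = -2622 J.

W ≈ -2620 J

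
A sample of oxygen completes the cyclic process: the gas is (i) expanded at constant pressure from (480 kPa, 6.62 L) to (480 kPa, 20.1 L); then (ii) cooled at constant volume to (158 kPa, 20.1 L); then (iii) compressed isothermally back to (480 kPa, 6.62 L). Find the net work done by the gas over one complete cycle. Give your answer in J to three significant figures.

W_net ≈ 2940 J

Leg (i): W = PΔV = (480)(20.1 − 6.62) = 6470 J.
Leg (ii): W = 0.
Leg (iii): W = PᵢVᵢ ln(V_f/Vᵢ) = (3176) ln(6.62/20.1) = -3527 J.
W_net = 6470 − 3527 = 2943 J.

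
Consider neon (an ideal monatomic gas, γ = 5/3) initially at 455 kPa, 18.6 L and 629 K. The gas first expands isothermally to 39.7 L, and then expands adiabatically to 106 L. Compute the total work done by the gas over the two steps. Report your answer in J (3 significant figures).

W_total ≈ 12500 J

Step 1 (isothermal): W = P₁V₁ ln(V₂/V₁) = (8463) ln(39.7/18.6) = 6417 J.
After step 1: P = 213.2 kPa, V = 39.7 L, T = 629 K.
Step 2 (adiabatic): W = (P₁V₁ − P₂V₂)/(γ−1) = (8463 − 4397)/0.667 = 6099 J.
W_total = 6417 + 6099 = 12515 J.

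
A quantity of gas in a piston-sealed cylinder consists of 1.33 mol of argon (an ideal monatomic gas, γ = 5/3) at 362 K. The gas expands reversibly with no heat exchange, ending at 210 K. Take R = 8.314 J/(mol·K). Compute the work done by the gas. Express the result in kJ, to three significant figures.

W ≈ 2.52 kJ

Adiabatic ⇒ Q = 0, so W_by = −ΔU = nCᵥ(T₁ − T₂).
Cᵥ = 3R/2 = 12.47 J/(mol·K).
W = (1.33)(12.47)(362 − 210) = 2521 J.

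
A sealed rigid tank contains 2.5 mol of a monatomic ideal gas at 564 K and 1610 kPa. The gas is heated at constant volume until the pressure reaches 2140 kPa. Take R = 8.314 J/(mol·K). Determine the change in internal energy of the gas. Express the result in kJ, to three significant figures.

ΔU ≈ 5.79 kJ

Constant volume ⇒ W = 0, so Q = ΔU = nCᵥΔT with Cᵥ = 3R/2 = 12.47 J/(mol·K).
At constant V, T₂/T₁ = P₂/P₁ ⇒ ΔT = T₁(P₂/P₁ − 1) = 564·(2140/1610 − 1) = 185.7 K.
ΔU = (2.5)(12.47)(185.7) = 5789 J.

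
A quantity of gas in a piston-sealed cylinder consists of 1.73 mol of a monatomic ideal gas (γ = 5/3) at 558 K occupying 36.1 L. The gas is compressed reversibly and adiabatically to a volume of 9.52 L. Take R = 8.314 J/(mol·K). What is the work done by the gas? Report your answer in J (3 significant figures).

W ≈ -17200 J

Adiabatic: TV^(γ−1) = const with γ = 5/3.
T₂ = T₁ (V₁/V₂)^(γ−1) = 558 × (36.1/9.52)^0.667 = 558 × 2.432 = 1357 K.
W_by = nCᵥ(T₁ − T₂) = (1.73)(12.47)(558 − 1357) = -17236 J.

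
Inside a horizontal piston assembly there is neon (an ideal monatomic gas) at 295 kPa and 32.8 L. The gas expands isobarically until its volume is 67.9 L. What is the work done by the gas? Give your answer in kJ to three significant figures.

Isobaric: W = P ΔV.
W = (295 kPa)(67.9 − 32.8 L) = (295)(35.1) = 10355 J.

W ≈ 10.4 kJ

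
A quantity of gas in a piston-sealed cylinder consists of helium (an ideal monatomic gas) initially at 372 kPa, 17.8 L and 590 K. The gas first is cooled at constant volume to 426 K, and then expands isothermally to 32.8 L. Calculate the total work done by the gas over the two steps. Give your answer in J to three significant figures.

W_total ≈ 2920 J

Step 1 (isochoric): W = 0 (constant volume).
After step 1: P = 268.6 kPa (V unchanged).
Step 2 (isothermal): W = P₁V₁ ln(V₂/V₁) = (4781) ln(32.8/17.8) = 2922 J.
W_total = 0 + 2922 = 2922 J.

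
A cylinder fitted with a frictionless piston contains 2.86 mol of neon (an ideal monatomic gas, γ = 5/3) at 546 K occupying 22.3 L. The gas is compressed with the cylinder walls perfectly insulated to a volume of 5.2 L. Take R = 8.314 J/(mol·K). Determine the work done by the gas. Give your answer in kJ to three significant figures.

Adiabatic: TV^(γ−1) = const with γ = 5/3.
T₂ = T₁ (V₁/V₂)^(γ−1) = 546 × (22.3/5.2)^0.667 = 546 × 2.64 = 1441 K.
W_by = nCᵥ(T₁ − T₂) = (2.86)(12.47)(546 − 1441) = -31929 J.

W ≈ -31.9 kJ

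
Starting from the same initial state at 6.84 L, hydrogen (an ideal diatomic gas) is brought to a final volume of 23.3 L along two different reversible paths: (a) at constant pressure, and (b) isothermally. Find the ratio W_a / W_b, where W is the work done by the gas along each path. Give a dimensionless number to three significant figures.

W_a / W_b ≈ 1.96

Path (a) isobaric: W = P₁(V₂ − V₁) → W_a/(P₁V₁) = 2.406.
Path (b) isothermal: W = P₁V₁ ln(V₂/V₁) → W_b/(P₁V₁) = 1.226.
W_a / W_b = 2.406 / 1.226 = 1.963.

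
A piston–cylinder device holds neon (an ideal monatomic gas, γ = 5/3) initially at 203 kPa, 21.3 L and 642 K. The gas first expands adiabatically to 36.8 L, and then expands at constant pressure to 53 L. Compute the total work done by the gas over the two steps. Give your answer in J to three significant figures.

Step 1 (adiabatic): W = (P₁V₁ − P₂V₂)/(γ−1) = (4324 − 3003)/0.667 = 1981 J.
After step 1: P = 81.6 kPa, V = 36.8 L, T = 445.9 K.
Step 2 (isobaric): W = PΔV = (81.6 kPa)(53 − 36.8 L) = 1322 J.
W_total = 1981 + 1322 = 3303 J.

W_total ≈ 3300 J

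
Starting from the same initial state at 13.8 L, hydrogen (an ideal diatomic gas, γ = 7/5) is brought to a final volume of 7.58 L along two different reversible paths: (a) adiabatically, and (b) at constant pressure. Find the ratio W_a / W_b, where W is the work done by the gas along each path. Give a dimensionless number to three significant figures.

W_a / W_b ≈ 1.50

Path (a) adiabatic: W = P₁V₁(1 − (V₁/V₂)^(γ−1))/(γ−1) → W_a/(P₁V₁) = -0.677.
Path (b) isobaric: W = P₁(V₂ − V₁) → W_b/(P₁V₁) = -0.4507.
W_a / W_b = -0.677 / -0.4507 = 1.502.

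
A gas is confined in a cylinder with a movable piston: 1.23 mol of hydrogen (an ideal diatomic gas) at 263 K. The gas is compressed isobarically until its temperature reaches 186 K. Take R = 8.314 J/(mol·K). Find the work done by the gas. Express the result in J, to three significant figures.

W ≈ -787 J

Isobaric: W = P ΔV = nR ΔT.
W = (1.23)(8.314)(186 − 263) = -787.4 J.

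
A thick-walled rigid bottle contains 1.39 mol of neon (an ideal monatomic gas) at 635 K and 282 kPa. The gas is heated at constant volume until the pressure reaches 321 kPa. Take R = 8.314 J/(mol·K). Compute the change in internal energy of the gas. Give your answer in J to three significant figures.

Constant volume ⇒ W = 0, so Q = ΔU = nCᵥΔT with Cᵥ = 3R/2 = 12.47 J/(mol·K).
At constant V, T₂/T₁ = P₂/P₁ ⇒ ΔT = T₁(P₂/P₁ − 1) = 635·(321/282 − 1) = 87.82 K.
ΔU = (1.39)(12.47)(87.82) = 1522 J.

ΔU ≈ 1520 J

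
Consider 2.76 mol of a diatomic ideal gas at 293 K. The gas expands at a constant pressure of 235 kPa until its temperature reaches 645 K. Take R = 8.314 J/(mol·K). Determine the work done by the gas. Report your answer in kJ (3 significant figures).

Isobaric: W = P ΔV = nR ΔT.
W = (2.76)(8.314)(645 − 293) = 8077 J.

W ≈ 8.08 kJ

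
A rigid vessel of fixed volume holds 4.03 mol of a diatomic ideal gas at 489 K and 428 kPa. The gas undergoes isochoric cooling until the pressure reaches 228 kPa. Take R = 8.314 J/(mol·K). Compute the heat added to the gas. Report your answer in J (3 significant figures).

Constant volume ⇒ W = 0, so Q = ΔU = nCᵥΔT with Cᵥ = 5R/2 = 20.79 J/(mol·K).
At constant V, T₂/T₁ = P₂/P₁ ⇒ ΔT = T₁(P₂/P₁ − 1) = 489·(228/428 − 1) = -228.5 K.
ΔU = (4.03)(20.79)(-228.5) = -19140 J.

Q ≈ -19100 J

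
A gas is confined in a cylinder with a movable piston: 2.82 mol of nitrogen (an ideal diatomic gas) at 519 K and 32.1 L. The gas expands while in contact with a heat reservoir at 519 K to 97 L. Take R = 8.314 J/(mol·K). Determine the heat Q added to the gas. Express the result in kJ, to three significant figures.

Isothermal ⇒ ΔU = 0, so Q = W = nRT ln(V₂/V₁).
Q = (2.82)(8.314)(519) ln(97/32.1) = 12168 × 1.106 = 13456 J.

Q ≈ 13.5 kJ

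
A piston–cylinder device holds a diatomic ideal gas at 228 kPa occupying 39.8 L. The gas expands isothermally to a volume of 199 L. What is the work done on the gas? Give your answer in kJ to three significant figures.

W ≈ -14.6 kJ

Isothermal: W = nRT ln(V₂/V₁) = P₁V₁ ln(V₂/V₁).
P₁V₁ = (228 kPa)(39.8 L) = 9074 J.
W = 9074 × ln(199/39.8) = 9074 × 1.609
W_by_gas = 14605 J; work on gas = −W_by = -14605 J.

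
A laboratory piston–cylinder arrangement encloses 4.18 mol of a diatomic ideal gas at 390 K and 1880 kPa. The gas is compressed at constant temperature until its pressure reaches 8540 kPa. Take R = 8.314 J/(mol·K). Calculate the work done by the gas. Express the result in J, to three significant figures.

W ≈ -20500 J

Isothermal process: W = nRT ln(V₂/V₁) = nRT ln(P₁/P₂).
W = (4.18)(8.314)(390) × ln(1880/8540)
  = 13553 × ln(0.2201) = 13553 × -1.513
W_by_gas = -20513 J.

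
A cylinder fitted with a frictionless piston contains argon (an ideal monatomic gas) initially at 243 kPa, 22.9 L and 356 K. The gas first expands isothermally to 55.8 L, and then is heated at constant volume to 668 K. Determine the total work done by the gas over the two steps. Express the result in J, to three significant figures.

W_total ≈ 4960 J

Step 1 (isothermal): W = P₁V₁ ln(V₂/V₁) = (5565) ln(55.8/22.9) = 4956 J.
Step 2 (isochoric): W = 0 (constant volume).
W_total = 4956 + 0 = 4956 J.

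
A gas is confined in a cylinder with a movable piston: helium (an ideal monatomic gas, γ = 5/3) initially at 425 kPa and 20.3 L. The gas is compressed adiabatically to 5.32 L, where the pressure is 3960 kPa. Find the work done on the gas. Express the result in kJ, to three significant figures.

W ≈ 18.7 kJ

Adiabatic: W = (P₁V₁ − P₂V₂)/(γ − 1) with γ = 5/3.
P₁V₁ = 8628 J, P₂V₂ = 21067 J.
W = (8628 − 21067) / 0.6667 = -18660 J.
Work on gas = −W_by = 18660 J.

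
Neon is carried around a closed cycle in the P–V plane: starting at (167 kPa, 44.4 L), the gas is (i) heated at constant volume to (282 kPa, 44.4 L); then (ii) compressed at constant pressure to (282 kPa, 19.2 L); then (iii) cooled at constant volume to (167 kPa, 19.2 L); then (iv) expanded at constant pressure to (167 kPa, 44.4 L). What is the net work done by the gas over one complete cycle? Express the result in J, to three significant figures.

Constant-volume legs do no work.
W(ii) = (282)(19.2 − 44.4) = -7106 J; W(iv) = (167)(44.4 − 19.2) = 4208 J.
W_net = -7106 + 4208 = -2898 J (the counter-clockwise enclosed area).

W_net ≈ -2900 J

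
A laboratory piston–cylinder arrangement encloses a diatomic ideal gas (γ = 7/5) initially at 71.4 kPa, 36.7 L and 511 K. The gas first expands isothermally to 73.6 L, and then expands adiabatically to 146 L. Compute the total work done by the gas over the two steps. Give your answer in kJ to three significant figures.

W_total ≈ 3.39 kJ

Step 1 (isothermal): W = P₁V₁ ln(V₂/V₁) = (2620) ln(73.6/36.7) = 1823 J.
After step 1: P = 35.6 kPa, V = 73.6 L, T = 511 K.
Step 2 (adiabatic): W = (P₁V₁ − P₂V₂)/(γ−1) = (2620 − 1992)/0.4 = 1570 J.
W_total = 1823 + 1570 = 3393 J.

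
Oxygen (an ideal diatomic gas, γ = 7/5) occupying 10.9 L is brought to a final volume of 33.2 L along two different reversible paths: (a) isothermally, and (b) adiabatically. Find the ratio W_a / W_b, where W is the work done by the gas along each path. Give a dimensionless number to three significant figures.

Path (a) isothermal: W = P₁V₁ ln(V₂/V₁) → W_a/(P₁V₁) = 1.114.
Path (b) adiabatic: W = P₁V₁(1 − (V₁/V₂)^(γ−1))/(γ−1) → W_b/(P₁V₁) = 0.8988.
W_a / W_b = 1.114 / 0.8988 = 1.239.

W_a / W_b ≈ 1.24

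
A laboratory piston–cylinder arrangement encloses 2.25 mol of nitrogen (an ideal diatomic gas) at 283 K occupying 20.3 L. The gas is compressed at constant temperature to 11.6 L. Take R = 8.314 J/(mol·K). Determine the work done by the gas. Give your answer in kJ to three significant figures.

W ≈ -2.96 kJ

Isothermal: W = nRT ln(V₂/V₁).
W = (2.25)(8.314)(283) × ln(11.6/20.3)
  = 5294 × -0.5596
W_by_gas = -2963 J.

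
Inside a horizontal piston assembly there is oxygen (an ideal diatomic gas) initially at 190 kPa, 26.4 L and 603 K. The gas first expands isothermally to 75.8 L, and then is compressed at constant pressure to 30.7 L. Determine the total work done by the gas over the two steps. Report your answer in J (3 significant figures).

W_total ≈ 2310 J

Step 1 (isothermal): W = P₁V₁ ln(V₂/V₁) = (5016) ln(75.8/26.4) = 5291 J.
After step 1: P = 66.17 kPa, V = 75.8 L, T = 603 K.
Step 2 (isobaric): W = PΔV = (66.17 kPa)(30.7 − 75.8 L) = -2984 J.
W_total = 5291 − 2984 = 2306 J.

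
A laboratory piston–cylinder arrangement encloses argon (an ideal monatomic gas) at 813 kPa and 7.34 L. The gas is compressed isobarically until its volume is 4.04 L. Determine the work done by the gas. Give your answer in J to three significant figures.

Isobaric: W = P ΔV.
W = (813 kPa)(4.04 − 7.34 L) = (813)(-3.3) = -2683 J.

W ≈ -2680 J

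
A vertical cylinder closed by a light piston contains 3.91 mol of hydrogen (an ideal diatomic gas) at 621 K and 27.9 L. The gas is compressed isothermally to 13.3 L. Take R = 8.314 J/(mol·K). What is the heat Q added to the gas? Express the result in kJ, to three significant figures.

Isothermal ⇒ ΔU = 0, so Q = W = nRT ln(V₂/V₁).
Q = (3.91)(8.314)(621) ln(13.3/27.9) = 20187 × -0.7409 = -14956 J.

Q ≈ -15.0 kJ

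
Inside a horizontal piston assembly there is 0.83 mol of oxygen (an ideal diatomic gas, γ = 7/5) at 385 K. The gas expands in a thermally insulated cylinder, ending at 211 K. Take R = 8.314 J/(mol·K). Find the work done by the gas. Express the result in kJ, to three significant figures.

Adiabatic ⇒ Q = 0, so W_by = −ΔU = nCᵥ(T₁ − T₂).
Cᵥ = 5R/2 = 20.79 J/(mol·K).
W = (0.83)(20.79)(385 − 211) = 3002 J.

W ≈ 3.00 kJ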